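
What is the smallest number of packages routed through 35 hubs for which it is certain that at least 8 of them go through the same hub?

246

There are 35 hubs acting as pigeonholes.
With 35 × 7 = 245 packages we could place exactly 7 in each, with no class reaching 8.
One more forces some class to hold 8, so 245 + 1 = 246.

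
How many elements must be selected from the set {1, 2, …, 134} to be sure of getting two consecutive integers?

68

Partition {1, …, 134} into 67 pairs: {1,2}, {3,4}, …, {133,134}.
Choosing 67 integers — say the 67 even numbers 2, 4, …, 134 — takes one from each pair and avoids the property.
Choosing 68 forces two into the same pair by pigeonhole, and those are consecutive. So 68.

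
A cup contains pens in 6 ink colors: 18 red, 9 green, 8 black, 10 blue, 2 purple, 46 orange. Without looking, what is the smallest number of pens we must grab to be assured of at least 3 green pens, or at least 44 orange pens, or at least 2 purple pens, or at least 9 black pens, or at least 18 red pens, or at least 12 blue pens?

The worst case stops just short of every target: 17 red, 2 green, 8 black, all 10 blue, 1 purple, 43 orange — 17 + 2 + 8 + 10 + 1 + 43 = 81 pens.
One more pen must push some ink color to its target, so 81 + 1 = 82.

82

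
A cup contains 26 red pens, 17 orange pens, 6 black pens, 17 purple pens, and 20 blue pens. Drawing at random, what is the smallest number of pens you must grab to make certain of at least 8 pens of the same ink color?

Treat the 5 ink colors as pigeonholes.
In the worst case we take at most 7 of each ink color, but all 6 black (fewer than 7), giving 7 + 7 + 6 + 7 + 7 = 34.
One more pen then forces some ink color to 8, so 34 + 1 = 35.

35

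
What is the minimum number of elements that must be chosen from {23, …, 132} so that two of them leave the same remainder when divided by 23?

Group the integers by remainder mod 23; there are 23 residue classes, each nonempty in this range.
Choosing one from each class (23 integers) avoids any shared remainder.
One more choice must repeat a class, so two differ by a multiple of 23. Hence 23 + 1 = 24.

24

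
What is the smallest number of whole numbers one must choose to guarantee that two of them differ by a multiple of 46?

47

Two integers differ by a multiple of 46 exactly when they share a remainder mod 46.
There are 46 residue classes mod 46, so 46 integers can all lie in distinct classes.
One more integer must repeat a residue, giving a difference divisible by 46. So n = 46 + 1 = 47.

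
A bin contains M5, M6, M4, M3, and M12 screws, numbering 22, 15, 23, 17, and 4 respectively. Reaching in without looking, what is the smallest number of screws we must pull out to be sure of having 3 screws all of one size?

11

The worst case takes 2 screws of each size without reaching 3 of any: 5 × 2 = 10.
The next screw must bring some size to 3, so 10 + 1 = 11.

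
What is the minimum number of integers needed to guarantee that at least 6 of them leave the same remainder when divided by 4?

There are 4 residue classes modulo 4 acting as pigeonholes.
With 4 × 5 = 20 integers we could place exactly 5 in each, with no class reaching 6.
One more forces some class to hold 6, so 20 + 1 = 21.

21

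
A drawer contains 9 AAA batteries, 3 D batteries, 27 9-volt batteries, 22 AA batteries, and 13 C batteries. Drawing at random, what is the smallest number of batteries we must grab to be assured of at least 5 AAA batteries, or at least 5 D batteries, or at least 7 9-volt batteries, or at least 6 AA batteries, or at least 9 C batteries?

The worst case stops just short of every target: 4 AAA, all 3 D, 6 9-volt, 5 AA, 8 C — 4 + 3 + 6 + 5 + 8 = 26 batteries.
One more battery must push some type to its target, so 26 + 1 = 27.

27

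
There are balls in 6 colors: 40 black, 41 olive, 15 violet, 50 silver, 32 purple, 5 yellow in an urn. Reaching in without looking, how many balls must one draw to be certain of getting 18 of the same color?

89

Treat the 6 colors as pigeonholes.
In the worst case we take at most 17 of each color, but all 15 violet and all 5 yellow (fewer than 17), giving 17 + 17 + 15 + 17 + 17 + 5 = 88.
One more ball then forces some color to 18, so 88 + 1 = 89.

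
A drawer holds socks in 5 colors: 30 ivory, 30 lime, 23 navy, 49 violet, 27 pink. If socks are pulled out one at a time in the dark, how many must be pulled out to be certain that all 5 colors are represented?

The hardest color to obtain is navy: we could draw every other sock first — 159 − 23 = 136 socks — without a single navy one.
The next draw must be navy, so 136 + 1 = 137.

137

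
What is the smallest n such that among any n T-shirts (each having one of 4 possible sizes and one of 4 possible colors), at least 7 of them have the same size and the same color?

97

There are 4 × 4 = 16 (size, color) combinations acting as pigeonholes.
With 16 × 6 = 96 T-shirts we could place exactly 6 in each, with no (size, color) pair reaching 7.
One more forces some (size, color) pair to hold 7, so 96 + 1 = 97.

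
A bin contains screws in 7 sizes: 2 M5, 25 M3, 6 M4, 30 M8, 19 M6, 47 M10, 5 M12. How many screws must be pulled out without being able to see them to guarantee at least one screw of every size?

133

The hardest size to obtain is M5: we could draw every other screw first — 134 − 2 = 132 screws — without a single M5 one.
The next draw must be M5, so 132 + 1 = 133.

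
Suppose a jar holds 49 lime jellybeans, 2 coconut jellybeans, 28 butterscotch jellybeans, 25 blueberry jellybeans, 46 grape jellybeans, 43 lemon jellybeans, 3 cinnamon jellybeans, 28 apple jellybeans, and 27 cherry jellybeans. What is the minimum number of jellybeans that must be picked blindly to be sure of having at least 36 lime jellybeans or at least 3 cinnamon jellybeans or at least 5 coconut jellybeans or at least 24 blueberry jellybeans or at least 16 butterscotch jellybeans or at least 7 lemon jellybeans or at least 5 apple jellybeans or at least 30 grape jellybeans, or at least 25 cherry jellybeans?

141

Each of the 9 flavors has its own threshold; avoid all of them simultaneously.
The worst case stops just short of every target: 35 lime, all 2 coconut, 15 butterscotch, 23 blueberry, 29 grape, 6 lemon, 2 cinnamon, 4 apple, 24 cherry — 35 + 2 + 15 + 23 + 29 + 6 + 2 + 4 + 24 = 140 jellybeans.
One more jellybean must push some flavor to its target, so 140 + 1 = 141.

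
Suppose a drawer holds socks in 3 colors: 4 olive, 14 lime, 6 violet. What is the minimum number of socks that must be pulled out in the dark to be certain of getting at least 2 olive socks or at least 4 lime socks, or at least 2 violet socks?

6

Each of the 3 colors has its own threshold; avoid all of them simultaneously.
The worst case stops just short of every target: 1 olive, 3 lime, 1 violet — 1 + 3 + 1 = 5 socks.
One more sock must push some color to its target, so 5 + 1 = 6.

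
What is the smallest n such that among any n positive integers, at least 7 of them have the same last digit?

61

There are 10 possible last digits acting as pigeonholes.
With 10 × 6 = 60 positive integers we could place exactly 6 in each, with no class reaching 7.
One more forces some class to hold 7, so 60 + 1 = 61.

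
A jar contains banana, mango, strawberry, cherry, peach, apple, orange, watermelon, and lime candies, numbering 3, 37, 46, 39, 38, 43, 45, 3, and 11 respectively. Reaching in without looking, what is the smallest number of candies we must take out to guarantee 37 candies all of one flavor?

Treat the 9 flavors as pigeonholes.
In the worst case we take at most 36 of each flavor, but all 3 banana, all 3 watermelon, and all 11 lime (fewer than 36), giving 3 + 36 + 36 + 36 + 36 + 36 + 36 + 3 + 11 = 233.
One more candy then forces some flavor to 37, so 233 + 1 = 234.

234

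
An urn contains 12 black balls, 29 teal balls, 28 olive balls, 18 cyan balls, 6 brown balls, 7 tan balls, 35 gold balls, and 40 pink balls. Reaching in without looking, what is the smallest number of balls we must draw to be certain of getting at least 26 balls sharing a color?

144

Treat the 8 colors as pigeonholes.
In the worst case we take at most 25 of each color, but all 12 black, all 18 cyan, all 6 brown, and all 7 tan (fewer than 25), giving 12 + 25 + 25 + 18 + 6 + 7 + 25 + 25 = 143.
One more ball then forces some color to 26, so 143 + 1 = 144.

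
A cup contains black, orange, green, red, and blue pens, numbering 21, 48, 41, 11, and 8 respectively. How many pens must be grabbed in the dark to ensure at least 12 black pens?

To avoid black pens as long as possible, exhaust the other 4 ink colors first.
The worst case draws every non-black pen first: 48 + 41 + 11 + 8 = 108.
The next 12 draws are then forced to be black, giving 108 + 12 = 120.

120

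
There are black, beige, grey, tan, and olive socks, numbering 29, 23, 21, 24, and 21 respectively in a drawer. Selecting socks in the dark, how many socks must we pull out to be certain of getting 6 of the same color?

26

The worst case takes 5 socks of each color without reaching 6 of any: 5 × 5 = 25.
The next sock must bring some color to 6, so 25 + 1 = 26.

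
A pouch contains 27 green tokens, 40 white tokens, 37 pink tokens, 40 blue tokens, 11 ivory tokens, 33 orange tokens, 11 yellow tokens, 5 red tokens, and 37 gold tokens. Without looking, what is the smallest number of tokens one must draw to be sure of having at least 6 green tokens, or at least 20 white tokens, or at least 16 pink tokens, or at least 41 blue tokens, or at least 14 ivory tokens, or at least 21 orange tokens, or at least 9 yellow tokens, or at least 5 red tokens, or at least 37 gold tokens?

The worst case stops just short of every target: 5 green, 19 white, 15 pink, 40 blue, all 11 ivory, 20 orange, 8 yellow, 4 red, 36 gold — 5 + 19 + 15 + 40 + 11 + 20 + 8 + 4 + 36 = 158 tokens.
One more token must push some color to its target, so 158 + 1 = 159.

159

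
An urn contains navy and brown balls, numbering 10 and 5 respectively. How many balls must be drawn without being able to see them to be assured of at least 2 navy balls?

The worst case draws every non-navy ball first: 5.
The next 2 draws are then forced to be navy, giving 5 + 2 = 7.

7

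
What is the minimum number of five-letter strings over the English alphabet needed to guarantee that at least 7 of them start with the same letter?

157

There are 26 possible first letters acting as pigeonholes.
With 26 × 6 = 156 five-letter strings over the English alphabet we could place exactly 6 in each, with no class reaching 7.
One more forces some class to hold 7, so 156 + 1 = 157.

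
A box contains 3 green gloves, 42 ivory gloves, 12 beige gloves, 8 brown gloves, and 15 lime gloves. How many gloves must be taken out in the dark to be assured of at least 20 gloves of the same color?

In the worst case we take at most 19 of each color, but all 3 green, all 12 beige, all 8 brown, and all 15 lime (fewer than 19), giving 3 + 19 + 12 + 8 + 15 = 57.
One more glove then forces some color to 20, so 57 + 1 = 58.

58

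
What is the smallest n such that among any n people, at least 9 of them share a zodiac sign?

There are 12 zodiac signs acting as pigeonholes.
With 12 × 8 = 96 people we could place exactly 8 in each, with no class reaching 9.
One more forces some class to hold 9, so 96 + 1 = 97.

97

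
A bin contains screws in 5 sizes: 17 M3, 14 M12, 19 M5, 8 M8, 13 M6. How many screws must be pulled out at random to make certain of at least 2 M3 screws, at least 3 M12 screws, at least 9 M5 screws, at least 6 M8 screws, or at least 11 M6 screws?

27

The worst case stops just short of every target: 1 M3, 2 M12, 8 M5, 5 M8, 10 M6 — 1 + 2 + 8 + 5 + 10 = 26 screws.
One more screw must push some size to its target, so 26 + 1 = 27.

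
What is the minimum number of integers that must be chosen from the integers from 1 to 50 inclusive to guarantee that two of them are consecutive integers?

26

Partition {1, …, 50} into 25 pairs: {1,2}, {3,4}, …, {49,50}.
Choosing 25 integers — say the 25 even numbers 2, 4, …, 50 — takes one from each pair and avoids the property.
Choosing 26 forces two into the same pair by pigeonhole, and those are consecutive. So 26.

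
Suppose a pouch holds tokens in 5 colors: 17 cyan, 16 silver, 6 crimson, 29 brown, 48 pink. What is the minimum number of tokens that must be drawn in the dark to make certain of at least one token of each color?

The hardest color to obtain is crimson: we could draw every other token first — 116 − 6 = 110 tokens — without a single crimson one.
The next draw must be crimson, so 110 + 1 = 111.

111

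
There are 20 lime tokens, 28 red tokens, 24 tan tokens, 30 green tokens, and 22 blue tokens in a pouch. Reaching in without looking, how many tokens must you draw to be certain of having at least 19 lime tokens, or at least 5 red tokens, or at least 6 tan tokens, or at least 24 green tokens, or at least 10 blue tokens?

60

Each of the 5 colors has its own threshold; avoid all of them simultaneously.
The worst case stops just short of every target: 18 lime, 4 red, 5 tan, 23 green, 9 blue — 18 + 4 + 5 + 23 + 9 = 59 tokens.
One more token must push some color to its target, so 59 + 1 = 60.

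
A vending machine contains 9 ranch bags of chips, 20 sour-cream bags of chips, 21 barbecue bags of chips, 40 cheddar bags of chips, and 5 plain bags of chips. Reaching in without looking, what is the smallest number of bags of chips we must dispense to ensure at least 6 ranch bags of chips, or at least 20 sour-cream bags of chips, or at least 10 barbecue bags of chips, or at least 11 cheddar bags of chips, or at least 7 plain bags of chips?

49

The worst case stops just short of every target: 5 ranch, 19 sour-cream, 9 barbecue, 10 cheddar, all 5 plain — 5 + 19 + 9 + 10 + 5 = 48 bags of chips.
One more bag of chips must push some flavor to its target, so 48 + 1 = 49.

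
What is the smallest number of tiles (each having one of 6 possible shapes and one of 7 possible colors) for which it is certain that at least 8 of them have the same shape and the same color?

There are 6 × 7 = 42 (shape, color) combinations acting as pigeonholes.
With 42 × 7 = 294 tiles we could place exactly 7 in each, with no (shape, color) pair reaching 8.
One more forces some (shape, color) pair to hold 8, so 294 + 1 = 295.

295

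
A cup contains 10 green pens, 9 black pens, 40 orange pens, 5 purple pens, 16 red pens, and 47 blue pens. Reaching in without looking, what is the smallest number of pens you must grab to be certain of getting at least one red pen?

112

To avoid red pens as long as possible, exhaust the other 5 ink colors first.
The worst case draws every non-red pen first: 10 + 9 + 40 + 5 + 47 = 111.
The next draw is then forced to be red, giving 111 + 1 = 112.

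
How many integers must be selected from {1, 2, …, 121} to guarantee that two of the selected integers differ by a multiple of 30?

Group the integers by remainder mod 30; there are 30 residue classes, each nonempty in this range.
Choosing one from each class (30 integers) avoids any shared remainder.
One more choice must repeat a class, so two differ by a multiple of 30. Hence 30 + 1 = 31.

31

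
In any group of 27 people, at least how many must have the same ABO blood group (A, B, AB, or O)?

7

There are 4 ABO blood groups, which serve as the pigeonholes.
If each of the 4 ABO blood groups held at most 6, the total would be at most 4 × 6 = 24 < 27, a contradiction.
So at least one holds ⌈27/4⌉ = 7.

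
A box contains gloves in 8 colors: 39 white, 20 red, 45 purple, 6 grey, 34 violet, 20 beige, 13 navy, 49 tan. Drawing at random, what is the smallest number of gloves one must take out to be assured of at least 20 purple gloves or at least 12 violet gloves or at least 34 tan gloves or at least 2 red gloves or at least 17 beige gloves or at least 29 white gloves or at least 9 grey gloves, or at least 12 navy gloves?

Each of the 8 colors has its own threshold; avoid all of them simultaneously.
The worst case stops just short of every target: 28 white, 1 red, 19 purple, all 6 grey, 11 violet, 16 beige, 11 navy, 33 tan — 28 + 1 + 19 + 6 + 11 + 16 + 11 + 33 = 125 gloves.
One more glove must push some color to its target, so 125 + 1 = 126.

126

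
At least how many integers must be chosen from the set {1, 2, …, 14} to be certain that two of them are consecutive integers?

8

Partition {1, …, 14} into 7 pairs: {1,2}, {3,4}, …, {13,14}.
Choosing 7 integers — say the 7 even numbers 2, 4, …, 14 — takes one from each pair and avoids the property.
Choosing 8 forces two into the same pair by pigeonhole, and those are consecutive. So 8.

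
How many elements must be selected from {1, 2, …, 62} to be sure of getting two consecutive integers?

Partition {1, …, 62} into 31 pairs: {1,2}, {3,4}, …, {61,62}.
Choosing 31 integers — say the 31 even numbers 2, 4, …, 62 — takes one from each pair and avoids the property.
Choosing 32 forces two into the same pair by pigeonhole, and those are consecutive. So 32.

32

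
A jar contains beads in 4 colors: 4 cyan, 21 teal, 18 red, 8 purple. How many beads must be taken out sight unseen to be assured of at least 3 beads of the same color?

9

The worst case takes 2 beads of each color without reaching 3 of any: 4 × 2 = 8.
The next bead must bring some color to 3, so 8 + 1 = 9.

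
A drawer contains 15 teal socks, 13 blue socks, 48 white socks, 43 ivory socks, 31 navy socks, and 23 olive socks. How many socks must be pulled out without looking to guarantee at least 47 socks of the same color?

172

Treat the 6 colors as pigeonholes.
In the worst case we take at most 46 of each color, but all 15 teal, all 13 blue, all 43 ivory, all 31 navy, and all 23 olive (fewer than 46), giving 15 + 13 + 46 + 43 + 31 + 23 = 171.
One more sock then forces some color to 47, so 171 + 1 = 172.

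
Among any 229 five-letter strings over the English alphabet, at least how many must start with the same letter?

9

The 229 five-letter strings over the English alphabet fall into 26 possible first letters.
If each of the 26 possible first letters held at most 8, the total would be at most 26 × 8 = 208 < 229, a contradiction.
So at least one holds ⌈229/26⌉ = 9.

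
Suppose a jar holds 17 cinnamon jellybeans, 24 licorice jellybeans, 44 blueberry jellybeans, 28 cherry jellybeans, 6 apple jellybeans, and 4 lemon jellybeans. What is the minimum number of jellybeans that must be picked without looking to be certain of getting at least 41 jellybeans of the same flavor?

Treat the 6 flavors as pigeonholes.
In the worst case we take at most 40 of each flavor, but all 17 cinnamon, all 24 licorice, all 28 cherry, all 6 apple, and all 4 lemon (fewer than 40), giving 17 + 24 + 40 + 28 + 6 + 4 = 119.
One more jellybean then forces some flavor to 41, so 119 + 1 = 120.

120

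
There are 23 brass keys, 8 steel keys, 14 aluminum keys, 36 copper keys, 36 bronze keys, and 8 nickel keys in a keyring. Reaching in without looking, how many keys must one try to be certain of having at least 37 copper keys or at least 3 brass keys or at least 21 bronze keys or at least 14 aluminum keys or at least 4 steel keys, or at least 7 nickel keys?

The worst case stops just short of every target: 2 brass, 3 steel, 13 aluminum, 36 copper, 20 bronze, 6 nickel — 2 + 3 + 13 + 36 + 20 + 6 = 80 keys.
One more key must push some type to its target, so 80 + 1 = 81.

81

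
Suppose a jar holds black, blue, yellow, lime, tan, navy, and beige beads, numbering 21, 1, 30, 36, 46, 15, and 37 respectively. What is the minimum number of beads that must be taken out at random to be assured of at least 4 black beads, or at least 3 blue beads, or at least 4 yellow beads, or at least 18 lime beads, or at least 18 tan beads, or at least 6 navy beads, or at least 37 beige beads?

The worst case stops just short of every target: 3 black, all 1 blue, 3 yellow, 17 lime, 17 tan, 5 navy, 36 beige — 3 + 1 + 3 + 17 + 17 + 5 + 36 = 82 beads.
One more bead must push some color to its target, so 82 + 1 = 83.

83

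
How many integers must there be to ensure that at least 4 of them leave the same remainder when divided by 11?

34

There are 11 residue classes modulo 11 acting as pigeonholes.
With 11 × 3 = 33 integers we could place exactly 3 in each, with no class reaching 4.
One more forces some class to hold 4, so 33 + 1 = 34.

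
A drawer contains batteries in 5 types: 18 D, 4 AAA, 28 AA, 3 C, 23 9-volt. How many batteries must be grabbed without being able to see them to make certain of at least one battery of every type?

The hardest type to obtain is C: we could draw every other battery first — 76 − 3 = 73 batteries — without a single C one.
The next draw must be C, so 73 + 1 = 74.

74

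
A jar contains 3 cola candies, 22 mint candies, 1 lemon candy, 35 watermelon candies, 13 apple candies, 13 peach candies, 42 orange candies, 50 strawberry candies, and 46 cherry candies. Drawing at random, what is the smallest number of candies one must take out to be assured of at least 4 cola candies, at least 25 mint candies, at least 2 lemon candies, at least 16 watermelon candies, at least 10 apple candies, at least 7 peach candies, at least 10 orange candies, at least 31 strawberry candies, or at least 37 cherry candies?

Each of the 9 flavors has its own threshold; avoid all of them simultaneously.
The worst case stops just short of every target: 3 cola, all 22 mint, 1 lemon, 15 watermelon, 9 apple, 6 peach, 9 orange, 30 strawberry, 36 cherry — 3 + 22 + 1 + 15 + 9 + 6 + 9 + 30 + 36 = 131 candies.
One more candy must push some flavor to its target, so 131 + 1 = 132.

132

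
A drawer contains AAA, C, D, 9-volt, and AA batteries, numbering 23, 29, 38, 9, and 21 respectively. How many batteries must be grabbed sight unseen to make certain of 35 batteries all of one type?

117

In the worst case we take at most 34 of each type, but all 23 AAA, all 29 C, all 9 9-volt, and all 21 AA (fewer than 34), giving 23 + 29 + 34 + 9 + 21 = 116.
One more battery then forces some type to 35, so 116 + 1 = 117.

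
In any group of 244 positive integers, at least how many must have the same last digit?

The 244 positive integers fall into 10 possible last digits.
If each of the 10 possible last digits held at most 24, the total would be at most 10 × 24 = 240 < 244, a contradiction.
So at least one holds ⌈244/10⌉ = 25.

25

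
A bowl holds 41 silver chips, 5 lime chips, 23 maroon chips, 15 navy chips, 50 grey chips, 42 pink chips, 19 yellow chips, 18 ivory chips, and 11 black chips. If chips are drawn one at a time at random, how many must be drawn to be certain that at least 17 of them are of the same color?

In the worst case we take at most 16 of each color, but all 5 lime, all 15 navy, and all 11 black (fewer than 16), giving 16 + 5 + 16 + 15 + 16 + 16 + 16 + 16 + 11 = 127.
One more chip then forces some color to 17, so 127 + 1 = 128.

128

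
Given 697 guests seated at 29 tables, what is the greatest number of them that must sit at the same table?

The 697 guests fall into 29 tables.
If each of the 29 tables held at most 24, the total would be at most 29 × 24 = 696 < 697, a contradiction.
So at least one holds ⌈697/29⌉ = 25.

25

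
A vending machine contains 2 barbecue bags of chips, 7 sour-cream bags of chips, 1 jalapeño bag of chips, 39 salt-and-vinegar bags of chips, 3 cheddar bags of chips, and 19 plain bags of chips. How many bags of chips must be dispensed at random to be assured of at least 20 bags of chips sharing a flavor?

In the worst case we take at most 19 of each flavor, but all 2 barbecue, all 7 sour-cream, all 1 jalapeño, and all 3 cheddar (fewer than 19), giving 2 + 7 + 1 + 19 + 3 + 19 = 51.
One more bag of chips then forces some flavor to 20, so 51 + 1 = 52.

52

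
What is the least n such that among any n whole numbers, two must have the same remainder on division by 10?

Use the pigeonhole principle on residue classes: two integers differ by a multiple of 10 exactly when they share a remainder mod 10.
There are 10 residue classes mod 10, so 10 integers can all lie in distinct classes.
One more integer must repeat a residue, giving a difference divisible by 10. So n = 10 + 1 = 11.

11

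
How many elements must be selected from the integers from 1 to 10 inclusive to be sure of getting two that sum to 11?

Partition {1, …, 10} into 5 pairs: {1,10}, {2,9}, …, {5,6}.
Choosing 5 integers — say the integers 1 through 5 — takes one from each pair and avoids the property.
Choosing 6 forces two into the same pair by pigeonhole, and those sum to 11. So 6.

6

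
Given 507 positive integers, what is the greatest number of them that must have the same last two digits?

6

If each of the 100 possible two-digit endings held at most 5, the total would be at most 100 × 5 = 500 < 507, a contradiction.
So at least one holds ⌈507/100⌉ = 6.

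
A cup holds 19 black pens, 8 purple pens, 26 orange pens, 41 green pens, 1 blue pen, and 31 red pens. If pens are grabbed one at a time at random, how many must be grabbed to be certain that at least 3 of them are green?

88

The worst case draws every non-green pen first: 19 + 8 + 26 + 1 + 31 = 85.
The next 3 draws are then forced to be green, giving 85 + 3 = 88.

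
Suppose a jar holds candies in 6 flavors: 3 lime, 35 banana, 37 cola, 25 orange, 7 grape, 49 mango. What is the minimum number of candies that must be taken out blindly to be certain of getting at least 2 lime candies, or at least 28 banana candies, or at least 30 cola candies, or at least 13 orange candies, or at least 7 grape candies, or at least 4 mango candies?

79

The worst case stops just short of every target: 1 lime, 27 banana, 29 cola, 12 orange, 6 grape, 3 mango — 1 + 27 + 29 + 12 + 6 + 3 = 78 candies.
One more candy must push some flavor to its target, so 78 + 1 = 79.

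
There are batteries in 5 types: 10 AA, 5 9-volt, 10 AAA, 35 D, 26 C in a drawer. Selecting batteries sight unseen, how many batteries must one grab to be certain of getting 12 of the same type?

48

Treat the 5 types as pigeonholes.
In the worst case we take at most 11 of each type, but all 10 AA, all 5 9-volt, and all 10 AAA (fewer than 11), giving 10 + 5 + 10 + 11 + 11 = 47.
One more battery then forces some type to 12, so 47 + 1 = 48.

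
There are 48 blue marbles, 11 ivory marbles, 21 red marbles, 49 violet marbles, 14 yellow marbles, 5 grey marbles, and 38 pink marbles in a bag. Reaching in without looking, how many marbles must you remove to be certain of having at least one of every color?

182

The hardest color to obtain is grey: we could draw every other marble first — 186 − 5 = 181 marbles — without a single grey one.
The next draw must be grey, so 181 + 1 = 182.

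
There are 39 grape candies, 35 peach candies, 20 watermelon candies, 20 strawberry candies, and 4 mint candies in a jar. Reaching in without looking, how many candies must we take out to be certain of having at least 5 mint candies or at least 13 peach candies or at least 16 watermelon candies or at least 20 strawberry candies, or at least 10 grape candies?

60

The worst case stops just short of every target: 9 grape, 12 peach, 15 watermelon, 19 strawberry, 4 mint — 9 + 12 + 15 + 19 + 4 = 59 candies.
One more candy must push some flavor to its target, so 59 + 1 = 60.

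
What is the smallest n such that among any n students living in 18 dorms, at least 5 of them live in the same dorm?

73

There are 18 dorms acting as pigeonholes.
With 18 × 4 = 72 students we could place exactly 4 in each, with no class reaching 5.
One more forces some class to hold 5, so 72 + 1 = 73.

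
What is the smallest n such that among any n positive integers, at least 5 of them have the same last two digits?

401

There are 100 possible two-digit endings acting as pigeonholes.
With 100 × 4 = 400 positive integers we could place exactly 4 in each, with no class reaching 5.
One more forces some class to hold 5, so 400 + 1 = 401.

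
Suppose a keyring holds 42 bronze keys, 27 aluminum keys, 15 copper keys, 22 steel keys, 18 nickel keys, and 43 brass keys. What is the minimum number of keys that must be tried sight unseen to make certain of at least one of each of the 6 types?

The hardest type to obtain is copper: we could draw every other key first — 167 − 15 = 152 keys — without a single copper one.
The next draw must be copper, so 152 + 1 = 153.

153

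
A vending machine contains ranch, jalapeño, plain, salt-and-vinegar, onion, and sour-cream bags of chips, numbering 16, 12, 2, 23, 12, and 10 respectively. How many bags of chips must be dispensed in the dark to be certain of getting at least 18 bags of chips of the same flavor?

70

In the worst case we take at most 17 of each flavor, but all 16 ranch, all 12 jalapeño, all 2 plain, all 12 onion, and all 10 sour-cream (fewer than 17), giving 16 + 12 + 2 + 17 + 12 + 10 = 69.
One more bag of chips then forces some flavor to 18, so 69 + 1 = 70.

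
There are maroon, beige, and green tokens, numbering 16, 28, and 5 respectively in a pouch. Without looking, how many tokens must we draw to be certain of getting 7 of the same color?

In the worst case we take at most 6 of each color, but all 5 green (fewer than 6), giving 6 + 6 + 5 = 17.
One more token then forces some color to 7, so 17 + 1 = 18.

18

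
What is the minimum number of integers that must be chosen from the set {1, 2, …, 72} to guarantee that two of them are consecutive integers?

37

Partition {1, …, 72} into 36 pairs: {1,2}, {3,4}, …, {71,72}.
Choosing 36 integers — say the 36 even numbers 2, 4, …, 72 — takes one from each pair and avoids the property.
Choosing 37 forces two into the same pair by pigeonhole, and those are consecutive. So 37.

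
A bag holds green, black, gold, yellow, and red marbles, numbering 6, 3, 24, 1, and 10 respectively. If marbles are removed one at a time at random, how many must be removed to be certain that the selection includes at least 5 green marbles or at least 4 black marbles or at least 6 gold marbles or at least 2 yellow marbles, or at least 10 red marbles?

The worst case stops just short of every target: 4 green, 3 black, 5 gold, 1 yellow, 9 red — 4 + 3 + 5 + 1 + 9 = 22 marbles.
One more marble must push some color to its target, so 22 + 1 = 23.

23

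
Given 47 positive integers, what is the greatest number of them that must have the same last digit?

5

There are 10 possible last digits, which serve as the pigeonholes.
If each of the 10 possible last digits held at most 4, the total would be at most 10 × 4 = 40 < 47, a contradiction.
So at least one holds ⌈47/10⌉ = 5.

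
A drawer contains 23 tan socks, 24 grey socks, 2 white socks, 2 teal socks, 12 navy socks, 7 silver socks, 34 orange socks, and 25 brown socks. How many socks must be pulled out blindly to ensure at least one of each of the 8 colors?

128

The hardest color to obtain is white: we could draw every other sock first — 129 − 2 = 127 socks — without a single white one.
The next draw must be white, so 127 + 1 = 128.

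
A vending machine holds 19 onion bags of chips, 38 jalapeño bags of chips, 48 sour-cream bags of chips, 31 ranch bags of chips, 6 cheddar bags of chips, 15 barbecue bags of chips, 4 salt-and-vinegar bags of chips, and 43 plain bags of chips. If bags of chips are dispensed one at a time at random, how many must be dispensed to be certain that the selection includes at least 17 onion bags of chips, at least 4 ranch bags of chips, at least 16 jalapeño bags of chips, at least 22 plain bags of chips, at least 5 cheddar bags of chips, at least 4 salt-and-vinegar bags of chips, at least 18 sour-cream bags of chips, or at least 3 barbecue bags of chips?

82

Each of the 8 flavors has its own threshold; avoid all of them simultaneously.
The worst case stops just short of every target: 16 onion, 15 jalapeño, 17 sour-cream, 3 ranch, 4 cheddar, 2 barbecue, 3 salt-and-vinegar, 21 plain — 16 + 15 + 17 + 3 + 4 + 2 + 3 + 21 = 81 bags of chips.
One more bag of chips must push some flavor to its target, so 81 + 1 = 82.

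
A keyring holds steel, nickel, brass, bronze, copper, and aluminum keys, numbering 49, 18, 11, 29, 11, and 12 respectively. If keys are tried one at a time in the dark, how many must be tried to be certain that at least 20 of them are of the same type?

Treat the 6 types as pigeonholes.
In the worst case we take at most 19 of each type, but all 18 nickel, all 11 brass, all 11 copper, and all 12 aluminum (fewer than 19), giving 19 + 18 + 11 + 19 + 11 + 12 = 90.
One more key then forces some type to 20, so 90 + 1 = 91.

91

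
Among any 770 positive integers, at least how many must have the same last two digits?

8

If each of the 100 possible two-digit endings held at most 7, the total would be at most 100 × 7 = 700 < 770, a contradiction.
So at least one holds ⌈770/100⌉ = 8.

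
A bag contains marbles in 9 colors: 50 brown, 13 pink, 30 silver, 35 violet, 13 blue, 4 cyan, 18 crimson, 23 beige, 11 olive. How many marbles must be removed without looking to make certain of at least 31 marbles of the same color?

In the worst case we take at most 30 of each color, but all 13 pink, all 13 blue, all 4 cyan, all 18 crimson, all 23 beige, and all 11 olive (fewer than 30), giving 30 + 13 + 30 + 30 + 13 + 4 + 18 + 23 + 11 = 172.
One more marble then forces some color to 31, so 172 + 1 = 173.

173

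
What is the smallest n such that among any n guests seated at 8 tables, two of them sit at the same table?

There are 8 tables acting as pigeonholes.
With 8 guests we could place one in each, avoiding any repeat.
One more forces some class to hold 2, so 8 + 1 = 9.

9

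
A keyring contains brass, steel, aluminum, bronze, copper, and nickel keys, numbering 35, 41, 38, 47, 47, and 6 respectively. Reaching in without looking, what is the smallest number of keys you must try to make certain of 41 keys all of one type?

In the worst case we take at most 40 of each type, but all 35 brass, all 38 aluminum, and all 6 nickel (fewer than 40), giving 35 + 40 + 38 + 40 + 40 + 6 = 199.
One more key then forces some type to 41, so 199 + 1 = 200.

200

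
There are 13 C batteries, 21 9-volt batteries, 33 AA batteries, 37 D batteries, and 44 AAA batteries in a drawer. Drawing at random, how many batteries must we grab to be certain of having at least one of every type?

136

The hardest type to obtain is C: we could draw every other battery first — 148 − 13 = 135 batteries — without a single C one.
The next draw must be C, so 135 + 1 = 136.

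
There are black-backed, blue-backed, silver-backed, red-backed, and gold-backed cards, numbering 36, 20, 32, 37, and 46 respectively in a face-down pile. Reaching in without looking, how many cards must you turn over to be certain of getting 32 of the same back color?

145

Treat the 5 back colors as pigeonholes.
In the worst case we take at most 31 of each back color, but all 20 blue-backed (fewer than 31), giving 31 + 20 + 31 + 31 + 31 = 144.
One more card then forces some back color to 32, so 144 + 1 = 145.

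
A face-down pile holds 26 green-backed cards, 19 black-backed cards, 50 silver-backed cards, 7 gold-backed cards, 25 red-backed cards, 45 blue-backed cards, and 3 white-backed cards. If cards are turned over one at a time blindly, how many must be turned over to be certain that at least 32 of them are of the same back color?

143

Treat the 7 back colors as pigeonholes.
In the worst case we take at most 31 of each back color, but all 26 green-backed, all 19 black-backed, all 7 gold-backed, all 25 red-backed, and all 3 white-backed (fewer than 31), giving 26 + 19 + 31 + 7 + 25 + 31 + 3 = 142.
One more card then forces some back color to 32, so 142 + 1 = 143.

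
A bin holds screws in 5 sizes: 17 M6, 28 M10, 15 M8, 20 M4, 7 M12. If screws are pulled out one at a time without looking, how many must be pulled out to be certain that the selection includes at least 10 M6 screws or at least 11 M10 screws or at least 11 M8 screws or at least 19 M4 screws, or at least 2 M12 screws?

The worst case stops just short of every target: 9 M6, 10 M10, 10 M8, 18 M4, 1 M12 — 9 + 10 + 10 + 18 + 1 = 48 screws.
One more screw must push some size to its target, so 48 + 1 = 49.

49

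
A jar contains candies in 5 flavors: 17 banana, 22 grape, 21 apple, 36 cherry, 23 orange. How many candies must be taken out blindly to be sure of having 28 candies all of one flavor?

111

In the worst case we take at most 27 of each flavor, but all 17 banana, all 22 grape, all 21 apple, and all 23 orange (fewer than 27), giving 17 + 22 + 21 + 27 + 23 = 110.
One more candy then forces some flavor to 28, so 110 + 1 = 111.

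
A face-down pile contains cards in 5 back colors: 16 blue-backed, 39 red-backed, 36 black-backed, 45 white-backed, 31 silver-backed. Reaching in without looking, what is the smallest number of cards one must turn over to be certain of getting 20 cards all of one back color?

In the worst case we take at most 19 of each back color, but all 16 blue-backed (fewer than 19), giving 16 + 19 + 19 + 19 + 19 = 92.
One more card then forces some back color to 20, so 92 + 1 = 93.

93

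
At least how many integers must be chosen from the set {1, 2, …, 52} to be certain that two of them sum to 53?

Partition {1, …, 52} into 26 pairs: {1,52}, {2,51}, …, {26,27}.
Choosing 26 integers — say the integers 1 through 26 — takes one from each pair and avoids the property.
Choosing 27 forces two into the same pair by pigeonhole, and those sum to 53. So 27.

27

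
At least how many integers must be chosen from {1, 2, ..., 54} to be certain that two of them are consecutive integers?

Partition {1, …, 54} into 27 pairs: {1,2}, {3,4}, …, {53,54}.
Choosing 27 integers — say the 27 even numbers 2, 4, …, 54 — takes one from each pair and avoids the property.
Choosing 28 forces two into the same pair by pigeonhole, and those are consecutive. So 28.

28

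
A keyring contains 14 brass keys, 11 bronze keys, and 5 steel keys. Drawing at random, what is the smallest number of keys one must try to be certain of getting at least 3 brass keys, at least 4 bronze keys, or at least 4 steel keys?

9

Each of the 3 types has its own threshold; avoid all of them simultaneously.
The worst case stops just short of every target: 2 brass, 3 bronze, 3 steel — 2 + 3 + 3 = 8 keys.
One more key must push some type to its target, so 8 + 1 = 9.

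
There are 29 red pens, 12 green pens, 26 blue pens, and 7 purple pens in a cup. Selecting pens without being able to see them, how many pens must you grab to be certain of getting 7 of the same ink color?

The worst case takes 6 pens of each ink color without reaching 7 of any: 4 × 6 = 24.
The next pen must bring some ink color to 7, so 24 + 1 = 25.

25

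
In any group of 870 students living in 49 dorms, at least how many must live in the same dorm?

If each of the 49 dorms held at most 17, the total would be at most 49 × 17 = 833 < 870, a contradiction.
So at least one holds ⌈870/49⌉ = 18.

18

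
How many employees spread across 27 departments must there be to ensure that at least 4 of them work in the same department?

82

There are 27 departments acting as pigeonholes.
With 27 × 3 = 81 employees we could place exactly 3 in each, with no class reaching 4.
One more forces some class to hold 4, so 81 + 1 = 82.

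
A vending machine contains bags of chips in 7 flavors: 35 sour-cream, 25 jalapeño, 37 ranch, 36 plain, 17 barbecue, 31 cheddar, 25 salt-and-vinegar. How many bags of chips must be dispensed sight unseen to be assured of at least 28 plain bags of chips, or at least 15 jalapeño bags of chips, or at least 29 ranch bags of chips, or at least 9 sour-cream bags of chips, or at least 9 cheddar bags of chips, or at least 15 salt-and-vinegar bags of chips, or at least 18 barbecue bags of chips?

117

Each of the 7 flavors has its own threshold; avoid all of them simultaneously.
The worst case stops just short of every target: 8 sour-cream, 14 jalapeño, 28 ranch, 27 plain, 17 barbecue, 8 cheddar, 14 salt-and-vinegar — 8 + 14 + 28 + 27 + 17 + 8 + 14 = 116 bags of chips.
One more bag of chips must push some flavor to its target, so 116 + 1 = 117.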